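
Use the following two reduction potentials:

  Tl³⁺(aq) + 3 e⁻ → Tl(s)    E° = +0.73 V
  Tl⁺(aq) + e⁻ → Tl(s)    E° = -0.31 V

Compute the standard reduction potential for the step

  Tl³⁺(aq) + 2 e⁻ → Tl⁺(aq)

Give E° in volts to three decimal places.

+1.250 V

Sequential free energies add, so n₃E°₃ = n₁E°₁ + n₂E°₂.
With n₃ = 3, and the known step contributing 1×(-0.31) V, the unknown satisfies 2·E° = 3×(+0.73) − 1×(-0.31) = +2.500.
E° = +2.500 / 2 = +1.250 V.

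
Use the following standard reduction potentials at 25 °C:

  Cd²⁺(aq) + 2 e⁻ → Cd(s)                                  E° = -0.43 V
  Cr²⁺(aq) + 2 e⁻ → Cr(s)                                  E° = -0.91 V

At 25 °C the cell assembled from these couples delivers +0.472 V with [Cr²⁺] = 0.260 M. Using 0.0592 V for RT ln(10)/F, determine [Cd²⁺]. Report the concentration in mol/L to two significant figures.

0.14 M

Cd²⁺/Cd is the cathode, Cr²⁺/Cr the anode: E°cell = +0.48 V, n = 2.
Overall reaction: Cd²⁺(aq) + Cr(s) → Cd(s) + Cr²⁺(aq); Q = [Cr²⁺]^1/[Cd²⁺]^1.
From E = E° − (0.0592/n) log Q: log Q = (E° − E)·n/0.0592 = (+0.48 − (+0.472))·2/0.0592 = 0.2703.
So 1·log[Cd²⁺] = 1·log(0.26) − log Q = -0.5850 − (0.2703) = -0.8553; [Cd²⁺] = 10^(-0.8553) ≈ 0.14 M.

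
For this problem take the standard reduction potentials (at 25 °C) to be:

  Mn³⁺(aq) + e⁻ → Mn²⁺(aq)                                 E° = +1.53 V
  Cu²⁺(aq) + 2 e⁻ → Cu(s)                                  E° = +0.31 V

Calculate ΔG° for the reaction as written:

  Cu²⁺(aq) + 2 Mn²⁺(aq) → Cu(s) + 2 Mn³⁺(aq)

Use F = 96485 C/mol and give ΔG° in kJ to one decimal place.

As written, Cu²⁺/Cu is reduced (cathode) and Mn³⁺/Mn²⁺ is oxidised (anode), so E°cell = (+0.31) − (+1.53) = -1.22 V.
Balancing electrons gives n = 2.
ΔG° = −nFE° = −(2)(96485)(-1.22) = 235,423 J = +235.4 kJ.

+235.4 kJ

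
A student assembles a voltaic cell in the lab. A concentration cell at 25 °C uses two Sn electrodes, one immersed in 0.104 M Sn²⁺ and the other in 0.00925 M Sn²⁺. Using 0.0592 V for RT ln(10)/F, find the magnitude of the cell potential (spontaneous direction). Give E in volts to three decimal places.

For a concentration cell E°cell = 0. The 0.104 M side is the cathode (reduction is favoured where [Sn²⁺] is higher).
With n = 2, E = −(0.0592/2) log([Sn²⁺]ₐₙ/[Sn²⁺]꜀ₐₜ) = −(0.0592/2) log(0.00925/0.104) = −(0.0592/2)(-1.051) = +0.031 V.

+0.031 V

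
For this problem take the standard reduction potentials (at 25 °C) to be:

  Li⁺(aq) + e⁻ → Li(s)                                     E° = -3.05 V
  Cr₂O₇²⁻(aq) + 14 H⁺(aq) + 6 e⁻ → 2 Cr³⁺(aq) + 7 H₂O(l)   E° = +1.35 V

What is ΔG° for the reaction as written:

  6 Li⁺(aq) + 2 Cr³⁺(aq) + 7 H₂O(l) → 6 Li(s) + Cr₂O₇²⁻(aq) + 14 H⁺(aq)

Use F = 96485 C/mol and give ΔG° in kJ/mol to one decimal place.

As written, Li⁺/Li is reduced (cathode) and Cr₂O₇²⁻/Cr³⁺ is oxidised (anode), so E°cell = (-3.05) − (+1.35) = -4.40 V.
Balancing electrons gives n = 6.
ΔG° = −nFE° = −(6)(96485)(-4.40) = 2,547,204 J = +2547.2 kJ/mol.

+2547.2 kJ/mol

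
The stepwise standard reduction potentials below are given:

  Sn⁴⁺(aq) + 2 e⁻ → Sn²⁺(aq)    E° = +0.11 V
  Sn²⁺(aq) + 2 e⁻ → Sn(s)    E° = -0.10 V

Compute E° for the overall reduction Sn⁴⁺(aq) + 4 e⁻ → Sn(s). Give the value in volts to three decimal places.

Adding the free-energy changes (−nFE°) of the two steps gives −n₃FE°₃ = −n₁FE°₁ − n₂FE°₂.
E°₃ = (2×+0.11 + 2×-0.10) / 4 = (+0.020) / 4 = +0.005 V.

+0.005 V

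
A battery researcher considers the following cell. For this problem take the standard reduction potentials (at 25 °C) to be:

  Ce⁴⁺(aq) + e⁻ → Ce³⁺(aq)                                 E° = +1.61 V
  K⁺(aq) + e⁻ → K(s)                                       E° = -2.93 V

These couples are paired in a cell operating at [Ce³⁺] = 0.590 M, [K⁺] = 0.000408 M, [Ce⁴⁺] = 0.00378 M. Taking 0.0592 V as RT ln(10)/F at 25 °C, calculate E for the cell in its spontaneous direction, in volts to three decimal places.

+4.611 V

Ce⁴⁺/Ce³⁺ is the cathode (higher E°), K⁺/K the anode: E°cell = +1.61 − (-2.93) = +4.54 V, n = 1.
Overall: Ce⁴⁺(aq) + K(s) → Ce³⁺(aq) + K⁺(aq)
Q = [Ce³⁺]·[K⁺] / ([Ce⁴⁺]); log Q = -1.196.
E = E° − (0.0592/n) log Q = +4.54 − (0.0592/1)(-1.196) = +4.611 V.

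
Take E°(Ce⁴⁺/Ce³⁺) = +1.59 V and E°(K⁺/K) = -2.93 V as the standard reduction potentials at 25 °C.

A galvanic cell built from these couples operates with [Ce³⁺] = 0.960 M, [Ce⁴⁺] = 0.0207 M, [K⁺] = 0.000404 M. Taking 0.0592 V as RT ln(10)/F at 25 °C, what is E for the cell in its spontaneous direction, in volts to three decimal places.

+4.622 V

Ce⁴⁺/Ce³⁺ is the cathode (higher E°), K⁺/K the anode: E°cell = +1.59 − (-2.93) = +4.52 V, n = 1.
Overall: Ce⁴⁺(aq) + K(s) → Ce³⁺(aq) + K⁺(aq)
Q = [Ce³⁺]·[K⁺] / ([Ce⁴⁺]); log Q = -1.727.
E = E° − (0.0592/n) log Q = +4.52 − (0.0592/1)(-1.727) = +4.622 V.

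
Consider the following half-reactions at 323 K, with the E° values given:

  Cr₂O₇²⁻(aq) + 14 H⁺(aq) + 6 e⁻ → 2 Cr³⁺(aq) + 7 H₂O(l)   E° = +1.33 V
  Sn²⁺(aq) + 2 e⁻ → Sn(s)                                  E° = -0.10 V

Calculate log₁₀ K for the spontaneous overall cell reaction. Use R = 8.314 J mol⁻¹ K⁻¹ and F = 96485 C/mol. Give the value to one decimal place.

Cathode: Cr₂O₇²⁻/Cr³⁺; anode: Sn²⁺/Sn. E°cell = (+1.33) − (-0.10) = +1.43 V, with n = 6.
ΔG° = −nFE° = −RT ln K, so ln K = nFE°/(RT) = (6)(96485)(+1.43) / ((8.314)(323)) = 308.272.
log₁₀ K = 308.272 / ln 10 = 133.9.

133.9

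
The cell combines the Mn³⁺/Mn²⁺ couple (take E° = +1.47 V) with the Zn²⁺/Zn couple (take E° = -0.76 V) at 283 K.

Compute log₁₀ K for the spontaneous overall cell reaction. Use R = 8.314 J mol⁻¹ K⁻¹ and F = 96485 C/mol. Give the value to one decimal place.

79.4

Cathode: Mn³⁺/Mn²⁺; anode: Zn²⁺/Zn. E°cell = (+1.47) − (-0.76) = +2.23 V, with n = 2.
ΔG° = −nFE° = −RT ln K, so ln K = nFE°/(RT) = (2)(96485)(+2.23) / ((8.314)(283)) = 182.893.
log₁₀ K = 182.893 / ln 10 = 79.4.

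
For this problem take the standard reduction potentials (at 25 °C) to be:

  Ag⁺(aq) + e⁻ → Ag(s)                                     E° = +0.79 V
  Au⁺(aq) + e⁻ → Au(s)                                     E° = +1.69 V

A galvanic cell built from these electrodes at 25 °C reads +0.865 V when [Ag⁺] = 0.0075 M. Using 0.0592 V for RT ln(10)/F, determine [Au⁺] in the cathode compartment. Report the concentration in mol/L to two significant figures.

0.0019 M

Au⁺/Au is the cathode, Ag⁺/Ag the anode: E°cell = +0.90 V, n = 1.
Overall reaction: Au⁺(aq) + Ag(s) → Au(s) + Ag⁺(aq); Q = [Ag⁺]^1/[Au⁺]^1.
From E = E° − (0.0592/n) log Q: log Q = (E° − E)·n/0.0592 = (+0.90 − (+0.865))·1/0.0592 = 0.5912.
So 1·log[Au⁺] = 1·log(0.0075) − log Q = -2.1249 − (0.5912) = -2.7161; [Au⁺] = 10^(-2.7161) ≈ 0.0019 M.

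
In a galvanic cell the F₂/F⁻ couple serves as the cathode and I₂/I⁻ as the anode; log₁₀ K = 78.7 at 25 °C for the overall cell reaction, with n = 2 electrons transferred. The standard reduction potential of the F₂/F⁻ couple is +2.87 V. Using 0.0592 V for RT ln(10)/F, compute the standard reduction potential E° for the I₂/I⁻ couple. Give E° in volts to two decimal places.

+0.54 V

E°cell = (0.0592/n)·log K = (0.0592/2)(78.7) = +2.330 V.
Since F₂/F⁻ is the cathode and I₂/I⁻ the anode, E°cell = E°(F₂/F⁻) − E°(I₂/I⁻).
So E°(I₂/I⁻) = E°(F₂/F⁻) − E°cell = (+2.87) − (+2.330) = +0.54 V.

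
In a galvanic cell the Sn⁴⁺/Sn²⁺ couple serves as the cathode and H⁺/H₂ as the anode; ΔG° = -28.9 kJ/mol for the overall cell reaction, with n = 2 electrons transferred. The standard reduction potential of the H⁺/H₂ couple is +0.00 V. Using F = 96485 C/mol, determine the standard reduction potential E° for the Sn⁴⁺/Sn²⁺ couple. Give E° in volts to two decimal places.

+0.15 V

E°cell = −ΔG°/(nF) = −(-28.9×10³)/((2)(96485)) = +0.150 V.
Since Sn⁴⁺/Sn²⁺ is the cathode and H⁺/H₂ the anode, E°cell = E°(Sn⁴⁺/Sn²⁺) − E°(H⁺/H₂).
So E°(Sn⁴⁺/Sn²⁺) = E°cell + E°(H⁺/H₂) = +0.150 + (+0.00) = +0.15 V.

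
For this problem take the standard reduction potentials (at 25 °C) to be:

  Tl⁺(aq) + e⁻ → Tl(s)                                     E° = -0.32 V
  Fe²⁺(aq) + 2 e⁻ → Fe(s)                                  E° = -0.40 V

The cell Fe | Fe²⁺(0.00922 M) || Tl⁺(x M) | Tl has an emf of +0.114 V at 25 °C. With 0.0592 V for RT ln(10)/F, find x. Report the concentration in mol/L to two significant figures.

0.36 M

Tl⁺/Tl is the cathode, Fe²⁺/Fe the anode: E°cell = +0.08 V, n = 2.
Overall reaction: 2 Tl⁺(aq) + Fe(s) → 2 Tl(s) + Fe²⁺(aq); Q = [Fe²⁺]^1/[Tl⁺]^2.
From E = E° − (0.0592/n) log Q: log Q = (E° − E)·n/0.0592 = (+0.08 − (+0.114))·2/0.0592 = -1.1486.
So 2·log[Tl⁺] = 1·log(0.00922) − log Q = -2.0353 − (-1.1486) = -0.8867; log[Tl⁺] = -0.8867 / 2 = -0.4434; [Tl⁺] = 10^(-0.4434) ≈ 0.36 M.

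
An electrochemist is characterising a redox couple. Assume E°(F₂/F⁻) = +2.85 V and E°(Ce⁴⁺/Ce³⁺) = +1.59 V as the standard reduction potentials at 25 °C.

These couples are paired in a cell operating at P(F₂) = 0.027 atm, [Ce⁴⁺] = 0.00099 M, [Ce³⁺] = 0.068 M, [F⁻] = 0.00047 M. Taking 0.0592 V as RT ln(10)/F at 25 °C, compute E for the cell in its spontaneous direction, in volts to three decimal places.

F₂/F⁻ is the cathode (higher E°), Ce⁴⁺/Ce³⁺ the anode: E°cell = +2.85 − (+1.59) = +1.26 V, n = 2.
Overall: F₂(g) + 2 Ce³⁺(aq) → 2 F⁻(aq) + 2 Ce⁴⁺(aq)
Q = [F⁻]^2·[Ce⁴⁺]^2 / (P(F₂)·[Ce³⁺]^2); log Q = -8.761.
E = E° − (0.0592/n) log Q = +1.26 − (0.0592/2)(-8.761) = +1.519 V.

+1.519 V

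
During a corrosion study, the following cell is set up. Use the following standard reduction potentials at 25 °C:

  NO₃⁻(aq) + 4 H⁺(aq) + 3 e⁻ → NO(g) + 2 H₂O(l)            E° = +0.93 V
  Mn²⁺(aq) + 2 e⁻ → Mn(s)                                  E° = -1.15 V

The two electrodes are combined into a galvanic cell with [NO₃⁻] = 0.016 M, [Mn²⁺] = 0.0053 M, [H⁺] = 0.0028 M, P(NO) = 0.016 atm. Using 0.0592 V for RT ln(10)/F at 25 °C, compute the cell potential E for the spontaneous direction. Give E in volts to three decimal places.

NO₃⁻/NO is the cathode (higher E°), Mn²⁺/Mn the anode: E°cell = +0.93 − (-1.15) = +2.08 V, n = 6.
Overall: 2 NO₃⁻(aq) + 8 H⁺(aq) + 3 Mn(s) → 2 NO(g) + 4 H₂O(l) + 3 Mn²⁺(aq)
Q = P(NO)^2·[Mn²⁺]^3 / ([NO₃⁻]^2·[H⁺]^8); log Q = 13.596.
E = E° − (0.0592/n) log Q = +2.08 − (0.0592/6)(13.596) = +1.946 V.

+1.946 V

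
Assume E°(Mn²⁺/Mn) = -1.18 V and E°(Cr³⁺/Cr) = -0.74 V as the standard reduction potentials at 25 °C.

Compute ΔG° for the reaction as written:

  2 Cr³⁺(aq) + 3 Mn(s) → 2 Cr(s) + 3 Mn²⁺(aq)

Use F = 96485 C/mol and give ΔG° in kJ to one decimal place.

-254.7 kJ

As written, Cr³⁺/Cr is reduced (cathode) and Mn²⁺/Mn is oxidised (anode), so E°cell = (-0.74) − (-1.18) = +0.44 V.
Balancing electrons gives n = 6.
ΔG° = −nFE° = −(6)(96485)(+0.44) = -254,720 J = -254.7 kJ.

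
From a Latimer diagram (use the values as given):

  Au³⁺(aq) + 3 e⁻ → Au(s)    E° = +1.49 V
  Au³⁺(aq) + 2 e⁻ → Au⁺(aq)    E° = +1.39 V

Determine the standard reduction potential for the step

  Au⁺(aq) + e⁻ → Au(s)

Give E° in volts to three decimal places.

Sequential free energies add, so n₃E°₃ = n₁E°₁ + n₂E°₂.
With n₃ = 3, and the known step contributing 2×(+1.39) V, the unknown satisfies 1·E° = 3×(+1.49) − 2×(+1.39) = +1.690.
E° = +1.690 / 1 = +1.690 V.

+1.690 V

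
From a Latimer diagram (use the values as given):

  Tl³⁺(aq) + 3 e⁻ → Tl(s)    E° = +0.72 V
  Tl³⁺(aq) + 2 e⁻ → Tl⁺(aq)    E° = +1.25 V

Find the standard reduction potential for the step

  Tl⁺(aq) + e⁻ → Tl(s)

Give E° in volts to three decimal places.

Sequential free energies add, so n₃E°₃ = n₁E°₁ + n₂E°₂.
With n₃ = 3, and the known step contributing 2×(+1.25) V, the unknown satisfies 1·E° = 3×(+0.72) − 2×(+1.25) = -0.340.
E° = -0.340 / 1 = -0.340 V.

-0.340 V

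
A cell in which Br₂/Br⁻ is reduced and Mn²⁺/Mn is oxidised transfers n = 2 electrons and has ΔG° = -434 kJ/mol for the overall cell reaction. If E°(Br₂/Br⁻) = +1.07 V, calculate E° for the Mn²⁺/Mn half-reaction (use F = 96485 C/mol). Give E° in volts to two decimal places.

-1.18 V

E°cell = −ΔG°/(nF) = −(-434×10³)/((2)(96485)) = +2.249 V.
Since Br₂/Br⁻ is the cathode and Mn²⁺/Mn the anode, E°cell = E°(Br₂/Br⁻) − E°(Mn²⁺/Mn).
So E°(Mn²⁺/Mn) = E°(Br₂/Br⁻) − E°cell = (+1.07) − (+2.249) = -1.18 V.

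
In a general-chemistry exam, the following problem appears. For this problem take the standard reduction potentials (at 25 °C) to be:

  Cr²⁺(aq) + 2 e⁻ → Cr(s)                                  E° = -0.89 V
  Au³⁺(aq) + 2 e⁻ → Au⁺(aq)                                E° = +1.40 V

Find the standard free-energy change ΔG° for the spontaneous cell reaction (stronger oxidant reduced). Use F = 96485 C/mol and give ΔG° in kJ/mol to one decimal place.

-441.9 kJ/mol

Au³⁺/Au⁺ (E° = +1.40 V) is the cathode; Cr²⁺/Cr (E° = -0.89 V) is the anode, so E°cell = +2.29 V.
Balancing electrons gives n = 2 (lcm of 2 and 2).
ΔG° = −nFE° = −(2)(96485)(+2.29) = -441,901 J = -441.9 kJ/mol.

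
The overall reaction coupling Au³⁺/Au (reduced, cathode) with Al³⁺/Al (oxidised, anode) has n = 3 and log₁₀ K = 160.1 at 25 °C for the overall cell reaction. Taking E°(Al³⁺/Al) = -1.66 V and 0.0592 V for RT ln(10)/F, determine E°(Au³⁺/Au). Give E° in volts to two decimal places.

+1.50 V

E°cell = (0.0592/n)·log K = (0.0592/3)(160.1) = +3.159 V.
Since Au³⁺/Au is the cathode and Al³⁺/Al the anode, E°cell = E°(Au³⁺/Au) − E°(Al³⁺/Al).
So E°(Au³⁺/Au) = E°cell + E°(Al³⁺/Al) = +3.159 + (-1.66) = +1.50 V.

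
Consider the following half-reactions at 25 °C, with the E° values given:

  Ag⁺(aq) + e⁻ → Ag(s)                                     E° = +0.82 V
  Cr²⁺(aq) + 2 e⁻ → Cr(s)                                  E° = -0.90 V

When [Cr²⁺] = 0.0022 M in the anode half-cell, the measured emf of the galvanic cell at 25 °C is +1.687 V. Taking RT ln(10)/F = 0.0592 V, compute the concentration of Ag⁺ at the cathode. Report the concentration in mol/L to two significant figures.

Ag⁺/Ag is the cathode, Cr²⁺/Cr the anode: E°cell = +1.72 V, n = 2.
Overall reaction: 2 Ag⁺(aq) + Cr(s) → 2 Ag(s) + Cr²⁺(aq); Q = [Cr²⁺]^1/[Ag⁺]^2.
From E = E° − (0.0592/n) log Q: log Q = (E° − E)·n/0.0592 = (+1.72 − (+1.687))·2/0.0592 = 1.1149.
So 2·log[Ag⁺] = 1·log(0.0022) − log Q = -2.6576 − (1.1149) = -3.7725; log[Ag⁺] = -3.7725 / 2 = -1.8862; [Ag⁺] = 10^(-1.8862) ≈ 0.013 M.

0.013 M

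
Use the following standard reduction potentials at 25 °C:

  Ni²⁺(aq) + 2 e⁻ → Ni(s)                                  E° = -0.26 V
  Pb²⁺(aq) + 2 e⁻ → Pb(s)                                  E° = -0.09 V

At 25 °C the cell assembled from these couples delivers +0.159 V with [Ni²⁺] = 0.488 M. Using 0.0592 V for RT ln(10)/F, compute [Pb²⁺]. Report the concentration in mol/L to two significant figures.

Pb²⁺/Pb is the cathode, Ni²⁺/Ni the anode: E°cell = +0.17 V, n = 2.
Overall reaction: Pb²⁺(aq) + Ni(s) → Pb(s) + Ni²⁺(aq); Q = [Ni²⁺]^1/[Pb²⁺]^1.
From E = E° − (0.0592/n) log Q: log Q = (E° − E)·n/0.0592 = (+0.17 − (+0.159))·2/0.0592 = 0.3716.
So 1·log[Pb²⁺] = 1·log(0.488) − log Q = -0.3116 − (0.3716) = -0.6832; [Pb²⁺] = 10^(-0.6832) ≈ 0.21 M.

0.21 M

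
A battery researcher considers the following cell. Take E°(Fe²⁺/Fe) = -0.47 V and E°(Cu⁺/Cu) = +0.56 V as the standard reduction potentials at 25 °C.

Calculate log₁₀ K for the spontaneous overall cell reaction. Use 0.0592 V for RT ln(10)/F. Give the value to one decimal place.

34.8

Cathode: Cu⁺/Cu; anode: Fe²⁺/Fe. E°cell = +1.03 V, n = 2.
log K = nE°cell / 0.0592 = (2)(+1.03) / 0.0592 = 34.8.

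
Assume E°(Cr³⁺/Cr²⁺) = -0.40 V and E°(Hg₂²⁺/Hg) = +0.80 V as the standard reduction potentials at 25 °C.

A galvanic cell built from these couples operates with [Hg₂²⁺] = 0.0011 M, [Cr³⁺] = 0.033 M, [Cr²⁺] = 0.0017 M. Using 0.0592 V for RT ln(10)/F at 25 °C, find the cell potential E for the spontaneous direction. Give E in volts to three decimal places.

+1.036 V

Hg₂²⁺/Hg is the cathode (higher E°), Cr³⁺/Cr²⁺ the anode: E°cell = +0.80 − (-0.40) = +1.20 V, n = 2.
Overall: Hg₂²⁺(aq) + 2 Cr²⁺(aq) → 2 Hg(l) + 2 Cr³⁺(aq)
Q = [Cr³⁺]^2 / ([Hg₂²⁺]·[Cr²⁺]^2); log Q = 5.535.
E = E° − (0.0592/n) log Q = +1.20 − (0.0592/2)(5.535) = +1.036 V.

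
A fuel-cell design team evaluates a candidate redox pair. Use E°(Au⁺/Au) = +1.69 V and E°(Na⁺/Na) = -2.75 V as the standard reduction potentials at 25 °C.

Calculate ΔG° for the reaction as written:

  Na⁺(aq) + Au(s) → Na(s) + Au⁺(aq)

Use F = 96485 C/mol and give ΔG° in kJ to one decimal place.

+428.4 kJ

As written, Na⁺/Na is reduced (cathode) and Au⁺/Au is oxidised (anode), so E°cell = (-2.75) − (+1.69) = -4.44 V.
Balancing electrons gives n = 1.
ΔG° = −nFE° = −(1)(96485)(-4.44) = 428,393 J = +428.4 kJ.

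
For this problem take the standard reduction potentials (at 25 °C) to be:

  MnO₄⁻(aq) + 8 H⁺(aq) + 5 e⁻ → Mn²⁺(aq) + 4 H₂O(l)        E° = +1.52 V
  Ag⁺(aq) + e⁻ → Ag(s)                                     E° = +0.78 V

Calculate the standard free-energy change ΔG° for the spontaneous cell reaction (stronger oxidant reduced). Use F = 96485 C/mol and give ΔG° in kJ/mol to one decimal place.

-357.0 kJ/mol

MnO₄⁻/Mn²⁺ (E° = +1.52 V) is the cathode; Ag⁺/Ag (E° = +0.78 V) is the anode, so E°cell = +0.74 V.
Balancing electrons gives n = 5 (lcm of 5 and 1).
ΔG° = −nFE° = −(5)(96485)(+0.74) = -356,994 J = -357.0 kJ/mol.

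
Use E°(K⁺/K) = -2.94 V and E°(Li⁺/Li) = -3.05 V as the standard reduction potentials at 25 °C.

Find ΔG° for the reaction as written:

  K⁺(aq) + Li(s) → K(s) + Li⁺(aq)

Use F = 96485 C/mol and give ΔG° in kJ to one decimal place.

-10.6 kJ

As written, K⁺/K is reduced (cathode) and Li⁺/Li is oxidised (anode), so E°cell = (-2.94) − (-3.05) = +0.11 V.
Balancing electrons gives n = 1.
ΔG° = −nFE° = −(1)(96485)(+0.11) = -10,613 J = -10.6 kJ.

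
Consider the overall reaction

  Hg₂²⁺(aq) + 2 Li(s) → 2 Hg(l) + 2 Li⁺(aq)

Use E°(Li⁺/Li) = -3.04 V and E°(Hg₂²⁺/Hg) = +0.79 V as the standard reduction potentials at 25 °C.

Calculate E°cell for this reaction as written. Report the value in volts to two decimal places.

+3.83 V

The Hg₂²⁺/Hg couple has the higher reduction potential, so it is the cathode; Li⁺/Li is oxidised at the anode.
E°cell = E°(cathode) − E°(anode) = (+0.79) − (-3.04) = +3.83 V.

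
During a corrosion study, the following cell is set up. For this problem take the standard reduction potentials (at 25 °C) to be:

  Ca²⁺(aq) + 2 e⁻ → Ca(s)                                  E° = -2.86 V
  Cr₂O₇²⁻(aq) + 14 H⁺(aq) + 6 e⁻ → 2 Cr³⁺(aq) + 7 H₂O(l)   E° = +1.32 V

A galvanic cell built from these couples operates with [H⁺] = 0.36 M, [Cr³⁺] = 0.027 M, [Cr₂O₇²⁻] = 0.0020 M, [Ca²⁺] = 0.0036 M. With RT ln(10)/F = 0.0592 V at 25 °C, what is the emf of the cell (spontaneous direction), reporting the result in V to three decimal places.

Cr₂O₇²⁻/Cr³⁺ is the cathode (higher E°), Ca²⁺/Ca the anode: E°cell = +1.32 − (-2.86) = +4.18 V, n = 6.
Overall: Cr₂O₇²⁻(aq) + 14 H⁺(aq) + 3 Ca(s) → 2 Cr³⁺(aq) + 7 H₂O(l) + 3 Ca²⁺(aq)
Q = [Cr³⁺]^2·[Ca²⁺]^3 / ([Cr₂O₇²⁻]·[H⁺]^14); log Q = -1.558.
E = E° − (0.0592/n) log Q = +4.18 − (0.0592/6)(-1.558) = +4.195 V.

+4.195 V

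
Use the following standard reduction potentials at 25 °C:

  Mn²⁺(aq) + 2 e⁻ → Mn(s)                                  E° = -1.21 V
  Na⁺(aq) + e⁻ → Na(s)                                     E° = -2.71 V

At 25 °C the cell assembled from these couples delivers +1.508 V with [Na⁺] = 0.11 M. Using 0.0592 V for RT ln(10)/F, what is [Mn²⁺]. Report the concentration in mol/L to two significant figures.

0.023 M

Mn²⁺/Mn is the cathode, Na⁺/Na the anode: E°cell = +1.50 V, n = 2.
Overall reaction: Mn²⁺(aq) + 2 Na(s) → Mn(s) + 2 Na⁺(aq); Q = [Na⁺]^2/[Mn²⁺]^1.
From E = E° − (0.0592/n) log Q: log Q = (E° − E)·n/0.0592 = (+1.50 − (+1.508))·2/0.0592 = -0.2703.
So 1·log[Mn²⁺] = 2·log(0.11) − log Q = -1.9172 − (-0.2703) = -1.6469; [Mn²⁺] = 10^(-1.6469) ≈ 0.023 M.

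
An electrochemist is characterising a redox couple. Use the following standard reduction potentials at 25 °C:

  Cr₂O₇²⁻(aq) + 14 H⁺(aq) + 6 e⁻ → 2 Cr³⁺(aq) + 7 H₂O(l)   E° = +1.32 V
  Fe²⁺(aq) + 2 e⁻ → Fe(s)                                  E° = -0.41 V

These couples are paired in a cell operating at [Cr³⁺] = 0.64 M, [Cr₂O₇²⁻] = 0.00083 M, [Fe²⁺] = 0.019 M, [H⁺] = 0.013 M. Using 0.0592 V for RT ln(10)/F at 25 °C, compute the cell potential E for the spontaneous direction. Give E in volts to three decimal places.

Cr₂O₇²⁻/Cr³⁺ is the cathode (higher E°), Fe²⁺/Fe the anode: E°cell = +1.32 − (-0.41) = +1.73 V, n = 6.
Overall: Cr₂O₇²⁻(aq) + 14 H⁺(aq) + 3 Fe(s) → 2 Cr³⁺(aq) + 7 H₂O(l) + 3 Fe²⁺(aq)
Q = [Cr³⁺]^2·[Fe²⁺]^3 / ([Cr₂O₇²⁻]·[H⁺]^14); log Q = 23.934.
E = E° − (0.0592/n) log Q = +1.73 − (0.0592/6)(23.934) = +1.494 V.

+1.494 V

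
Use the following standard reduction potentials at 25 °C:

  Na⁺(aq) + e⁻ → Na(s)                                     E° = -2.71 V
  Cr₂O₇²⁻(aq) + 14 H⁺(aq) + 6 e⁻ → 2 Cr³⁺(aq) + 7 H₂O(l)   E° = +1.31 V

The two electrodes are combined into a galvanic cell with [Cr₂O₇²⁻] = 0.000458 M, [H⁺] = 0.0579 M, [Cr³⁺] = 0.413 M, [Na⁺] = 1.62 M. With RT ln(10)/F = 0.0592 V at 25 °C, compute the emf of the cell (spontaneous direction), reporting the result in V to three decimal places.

Cr₂O₇²⁻/Cr³⁺ is the cathode (higher E°), Na⁺/Na the anode: E°cell = +1.31 − (-2.71) = +4.02 V, n = 6.
Overall: Cr₂O₇²⁻(aq) + 14 H⁺(aq) + 6 Na(s) → 2 Cr³⁺(aq) + 7 H₂O(l) + 6 Na⁺(aq)
Q = [Cr³⁺]^2·[Na⁺]^6 / ([Cr₂O₇²⁻]·[H⁺]^14); log Q = 21.151.
E = E° − (0.0592/n) log Q = +4.02 − (0.0592/6)(21.151) = +3.811 V.

+3.811 V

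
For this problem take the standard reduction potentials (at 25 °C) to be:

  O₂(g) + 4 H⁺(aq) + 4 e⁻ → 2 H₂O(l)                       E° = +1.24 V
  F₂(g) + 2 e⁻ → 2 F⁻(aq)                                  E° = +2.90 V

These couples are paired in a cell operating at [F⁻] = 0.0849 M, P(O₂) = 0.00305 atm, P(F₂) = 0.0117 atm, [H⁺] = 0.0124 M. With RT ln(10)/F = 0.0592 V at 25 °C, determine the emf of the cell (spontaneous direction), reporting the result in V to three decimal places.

+1.816 V

F₂/F⁻ is the cathode (higher E°), O₂/H₂O the anode: E°cell = +2.90 − (+1.24) = +1.66 V, n = 4.
Overall: 2 F₂(g) + 2 H₂O(l) → 4 F⁻(aq) + O₂(g) + 4 H⁺(aq)
Q = [F⁻]^4·P(O₂)·[H⁺]^4 / (P(F₂)^2); log Q = -10.563.
E = E° − (0.0592/n) log Q = +1.66 − (0.0592/4)(-10.563) = +1.816 V.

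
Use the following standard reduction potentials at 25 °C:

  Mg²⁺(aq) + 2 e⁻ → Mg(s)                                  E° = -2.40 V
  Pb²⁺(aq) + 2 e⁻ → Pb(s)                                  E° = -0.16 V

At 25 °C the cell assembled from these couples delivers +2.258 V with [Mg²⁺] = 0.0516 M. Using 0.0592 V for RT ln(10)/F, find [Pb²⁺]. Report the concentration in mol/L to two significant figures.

Pb²⁺/Pb is the cathode, Mg²⁺/Mg the anode: E°cell = +2.24 V, n = 2.
Overall reaction: Pb²⁺(aq) + Mg(s) → Pb(s) + Mg²⁺(aq); Q = [Mg²⁺]^1/[Pb²⁺]^1.
From E = E° − (0.0592/n) log Q: log Q = (E° − E)·n/0.0592 = (+2.24 − (+2.258))·2/0.0592 = -0.6081.
So 1·log[Pb²⁺] = 1·log(0.0516) − log Q = -1.2874 − (-0.6081) = -0.6793; [Pb²⁺] = 10^(-0.6793) ≈ 0.21 M.

0.21 M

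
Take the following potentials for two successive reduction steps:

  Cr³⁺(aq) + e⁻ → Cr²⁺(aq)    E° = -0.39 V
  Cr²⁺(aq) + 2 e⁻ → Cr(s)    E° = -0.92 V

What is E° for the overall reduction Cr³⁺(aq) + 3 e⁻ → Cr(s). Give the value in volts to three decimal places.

Adding the free-energy changes (−nFE°) of the two steps gives −n₃FE°₃ = −n₁FE°₁ − n₂FE°₂.
E°₃ = (1×-0.39 + 2×-0.92) / 3 = (-2.230) / 3 = -0.743 V.

-0.743 V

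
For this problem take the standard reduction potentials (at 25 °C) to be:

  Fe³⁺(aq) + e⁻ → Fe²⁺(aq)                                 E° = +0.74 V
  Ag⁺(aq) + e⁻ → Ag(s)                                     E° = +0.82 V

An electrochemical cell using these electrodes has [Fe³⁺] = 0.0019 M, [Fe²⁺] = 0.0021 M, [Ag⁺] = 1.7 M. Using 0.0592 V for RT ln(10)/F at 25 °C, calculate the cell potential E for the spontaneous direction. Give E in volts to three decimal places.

+0.096 V

Ag⁺/Ag is the cathode (higher E°), Fe³⁺/Fe²⁺ the anode: E°cell = +0.82 − (+0.74) = +0.08 V, n = 1.
Overall: Ag⁺(aq) + Fe²⁺(aq) → Ag(s) + Fe³⁺(aq)
Q = [Fe³⁺] / ([Ag⁺]·[Fe²⁺]); log Q = -0.274.
E = E° − (0.0592/n) log Q = +0.08 − (0.0592/1)(-0.274) = +0.096 V.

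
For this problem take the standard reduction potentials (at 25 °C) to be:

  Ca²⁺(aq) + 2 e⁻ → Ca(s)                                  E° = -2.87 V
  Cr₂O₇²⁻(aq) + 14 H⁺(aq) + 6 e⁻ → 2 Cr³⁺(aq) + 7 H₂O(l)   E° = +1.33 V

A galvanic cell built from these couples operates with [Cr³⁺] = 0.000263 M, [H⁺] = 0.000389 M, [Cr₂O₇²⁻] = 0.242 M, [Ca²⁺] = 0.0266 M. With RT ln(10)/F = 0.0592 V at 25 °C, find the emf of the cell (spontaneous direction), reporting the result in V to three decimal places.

Cr₂O₇²⁻/Cr³⁺ is the cathode (higher E°), Ca²⁺/Ca the anode: E°cell = +1.33 − (-2.87) = +4.20 V, n = 6.
Overall: Cr₂O₇²⁻(aq) + 14 H⁺(aq) + 3 Ca(s) → 2 Cr³⁺(aq) + 7 H₂O(l) + 3 Ca²⁺(aq)
Q = [Cr³⁺]^2·[Ca²⁺]^3 / ([Cr₂O₇²⁻]·[H⁺]^14); log Q = 36.471.
E = E° − (0.0592/n) log Q = +4.20 − (0.0592/6)(36.471) = +3.840 V.

+3.840 V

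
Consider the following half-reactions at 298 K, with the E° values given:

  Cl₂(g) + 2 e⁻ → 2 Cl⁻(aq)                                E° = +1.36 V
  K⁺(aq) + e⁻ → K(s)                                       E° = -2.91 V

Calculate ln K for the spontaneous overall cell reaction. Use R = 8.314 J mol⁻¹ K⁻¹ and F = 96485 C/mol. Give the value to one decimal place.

332.6

Cathode: Cl₂/Cl⁻; anode: K⁺/K. E°cell = (+1.36) − (-2.91) = +4.27 V, with n = 2.
ΔG° = −nFE° = −RT ln K, so ln K = nFE°/(RT) = (2)(96485)(+4.27) / ((8.314)(298)) = 332.576.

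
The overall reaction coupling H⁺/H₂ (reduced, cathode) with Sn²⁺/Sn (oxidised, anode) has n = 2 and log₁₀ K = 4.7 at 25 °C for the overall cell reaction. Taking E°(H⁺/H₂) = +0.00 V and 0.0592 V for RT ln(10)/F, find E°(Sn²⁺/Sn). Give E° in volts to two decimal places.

E°cell = (0.0592/n)·log K = (0.0592/2)(4.7) = +0.139 V.
Since H⁺/H₂ is the cathode and Sn²⁺/Sn the anode, E°cell = E°(H⁺/H₂) − E°(Sn²⁺/Sn).
So E°(Sn²⁺/Sn) = E°(H⁺/H₂) − E°cell = (+0.00) − (+0.139) = -0.14 V.

-0.14 V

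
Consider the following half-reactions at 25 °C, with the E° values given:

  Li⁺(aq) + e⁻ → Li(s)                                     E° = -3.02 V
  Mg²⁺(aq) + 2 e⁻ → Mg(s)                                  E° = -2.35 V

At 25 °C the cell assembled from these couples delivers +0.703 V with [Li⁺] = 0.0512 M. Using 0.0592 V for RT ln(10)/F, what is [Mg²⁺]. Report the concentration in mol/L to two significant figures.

Mg²⁺/Mg is the cathode, Li⁺/Li the anode: E°cell = +0.67 V, n = 2.
Overall reaction: Mg²⁺(aq) + 2 Li(s) → Mg(s) + 2 Li⁺(aq); Q = [Li⁺]^2/[Mg²⁺]^1.
From E = E° − (0.0592/n) log Q: log Q = (E° − E)·n/0.0592 = (+0.67 − (+0.703))·2/0.0592 = -1.1149.
So 1·log[Mg²⁺] = 2·log(0.0512) − log Q = -2.5815 − (-1.1149) = -1.4666; [Mg²⁺] = 10^(-1.4666) ≈ 0.034 M.

0.034 M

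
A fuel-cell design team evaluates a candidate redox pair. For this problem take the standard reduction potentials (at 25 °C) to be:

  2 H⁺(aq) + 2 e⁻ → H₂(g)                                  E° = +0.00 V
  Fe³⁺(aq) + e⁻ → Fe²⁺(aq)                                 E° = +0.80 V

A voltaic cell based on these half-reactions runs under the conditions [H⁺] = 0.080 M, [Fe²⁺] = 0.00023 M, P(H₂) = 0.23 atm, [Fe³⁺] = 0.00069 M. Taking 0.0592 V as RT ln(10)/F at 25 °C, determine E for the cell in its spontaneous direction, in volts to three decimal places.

Fe³⁺/Fe²⁺ is the cathode (higher E°), H⁺/H₂ the anode: E°cell = +0.80 − (+0.00) = +0.80 V, n = 2.
Overall: 2 Fe³⁺(aq) + H₂(g) → 2 Fe²⁺(aq) + 2 H⁺(aq)
Q = [Fe²⁺]^2·[H⁺]^2 / ([Fe³⁺]^2·P(H₂)); log Q = -2.510.
E = E° − (0.0592/n) log Q = +0.80 − (0.0592/2)(-2.510) = +0.874 V.

+0.874 V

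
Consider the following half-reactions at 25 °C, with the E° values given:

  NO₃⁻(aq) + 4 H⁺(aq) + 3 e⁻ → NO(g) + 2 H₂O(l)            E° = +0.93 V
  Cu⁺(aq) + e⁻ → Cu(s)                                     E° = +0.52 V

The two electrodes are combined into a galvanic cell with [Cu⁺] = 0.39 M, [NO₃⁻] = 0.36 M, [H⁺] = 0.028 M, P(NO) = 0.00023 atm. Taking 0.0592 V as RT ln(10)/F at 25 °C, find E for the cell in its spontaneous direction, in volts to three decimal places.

NO₃⁻/NO is the cathode (higher E°), Cu⁺/Cu the anode: E°cell = +0.93 − (+0.52) = +0.41 V, n = 3.
Overall: NO₃⁻(aq) + 4 H⁺(aq) + 3 Cu(s) → NO(g) + 2 H₂O(l) + 3 Cu⁺(aq)
Q = P(NO)·[Cu⁺]^3 / ([NO₃⁻]·[H⁺]^4); log Q = 1.790.
E = E° − (0.0592/n) log Q = +0.41 − (0.0592/3)(1.790) = +0.375 V.

+0.375 V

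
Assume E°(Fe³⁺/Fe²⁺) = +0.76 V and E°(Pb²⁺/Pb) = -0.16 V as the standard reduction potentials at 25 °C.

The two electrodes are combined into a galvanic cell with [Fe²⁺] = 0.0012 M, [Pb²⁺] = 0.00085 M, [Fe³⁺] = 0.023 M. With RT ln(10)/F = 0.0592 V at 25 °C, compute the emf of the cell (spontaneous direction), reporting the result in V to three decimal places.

Fe³⁺/Fe²⁺ is the cathode (higher E°), Pb²⁺/Pb the anode: E°cell = +0.76 − (-0.16) = +0.92 V, n = 2.
Overall: 2 Fe³⁺(aq) + Pb(s) → 2 Fe²⁺(aq) + Pb²⁺(aq)
Q = [Fe²⁺]^2·[Pb²⁺] / ([Fe³⁺]^2); log Q = -5.636.
E = E° − (0.0592/n) log Q = +0.92 − (0.0592/2)(-5.636) = +1.087 V.

+1.087 V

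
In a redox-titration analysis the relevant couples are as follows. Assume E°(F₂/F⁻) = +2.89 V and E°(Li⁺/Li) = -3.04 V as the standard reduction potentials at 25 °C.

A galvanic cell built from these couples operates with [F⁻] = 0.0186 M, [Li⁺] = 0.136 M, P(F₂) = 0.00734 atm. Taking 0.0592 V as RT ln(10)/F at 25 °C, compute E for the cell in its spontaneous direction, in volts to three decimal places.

F₂/F⁻ is the cathode (higher E°), Li⁺/Li the anode: E°cell = +2.89 − (-3.04) = +5.93 V, n = 2.
Overall: F₂(g) + 2 Li(s) → 2 F⁻(aq) + 2 Li⁺(aq)
Q = [F⁻]^2·[Li⁺]^2 / (P(F₂)); log Q = -3.060.
E = E° − (0.0592/n) log Q = +5.93 − (0.0592/2)(-3.060) = +6.021 V.

+6.021 V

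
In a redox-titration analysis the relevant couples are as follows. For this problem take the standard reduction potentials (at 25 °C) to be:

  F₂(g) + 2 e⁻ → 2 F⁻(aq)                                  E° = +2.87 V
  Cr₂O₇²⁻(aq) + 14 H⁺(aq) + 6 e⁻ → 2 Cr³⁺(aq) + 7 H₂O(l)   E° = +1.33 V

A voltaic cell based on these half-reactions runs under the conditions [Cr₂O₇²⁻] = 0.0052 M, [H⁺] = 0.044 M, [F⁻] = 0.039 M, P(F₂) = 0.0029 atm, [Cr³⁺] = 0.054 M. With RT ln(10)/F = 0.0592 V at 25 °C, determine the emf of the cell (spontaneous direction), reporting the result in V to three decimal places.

F₂/F⁻ is the cathode (higher E°), Cr₂O₇²⁻/Cr³⁺ the anode: E°cell = +2.87 − (+1.33) = +1.54 V, n = 6.
Overall: 3 F₂(g) + 2 Cr³⁺(aq) + 7 H₂O(l) → 6 F⁻(aq) + Cr₂O₇²⁻(aq) + 14 H⁺(aq)
Q = [F⁻]^6·[Cr₂O₇²⁻]·[H⁺]^14 / (P(F₂)^3·[Cr³⁺]^2); log Q = -19.581.
E = E° − (0.0592/n) log Q = +1.54 − (0.0592/6)(-19.581) = +1.733 V.

+1.733 V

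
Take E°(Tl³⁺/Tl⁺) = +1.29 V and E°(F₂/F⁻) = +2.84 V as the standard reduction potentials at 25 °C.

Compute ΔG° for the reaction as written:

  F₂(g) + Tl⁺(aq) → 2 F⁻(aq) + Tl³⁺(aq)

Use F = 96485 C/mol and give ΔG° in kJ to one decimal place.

As written, F₂/F⁻ is reduced (cathode) and Tl³⁺/Tl⁺ is oxidised (anode), so E°cell = (+2.84) − (+1.29) = +1.55 V.
Balancing electrons gives n = 2.
ΔG° = −nFE° = −(2)(96485)(+1.55) = -299,104 J = -299.1 kJ.

-299.1 kJ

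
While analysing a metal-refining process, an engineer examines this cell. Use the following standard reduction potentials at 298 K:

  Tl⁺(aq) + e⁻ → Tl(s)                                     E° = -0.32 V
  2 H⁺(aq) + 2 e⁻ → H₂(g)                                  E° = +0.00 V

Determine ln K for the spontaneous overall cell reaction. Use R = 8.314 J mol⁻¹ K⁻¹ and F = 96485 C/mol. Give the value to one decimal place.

24.9

Cathode: H⁺/H₂; anode: Tl⁺/Tl. E°cell = (+0.00) − (-0.32) = +0.32 V, with n = 2.
ΔG° = −nFE° = −RT ln K, so ln K = nFE°/(RT) = (2)(96485)(+0.32) / ((8.314)(298)) = 24.924.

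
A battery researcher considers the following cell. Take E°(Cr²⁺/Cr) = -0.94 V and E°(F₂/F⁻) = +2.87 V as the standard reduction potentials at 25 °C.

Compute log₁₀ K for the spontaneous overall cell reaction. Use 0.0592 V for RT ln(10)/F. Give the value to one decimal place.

128.7

Cathode: F₂/F⁻; anode: Cr²⁺/Cr. E°cell = +3.81 V, n = 2.
log K = nE°cell / 0.0592 = (2)(+3.81) / 0.0592 = 128.7.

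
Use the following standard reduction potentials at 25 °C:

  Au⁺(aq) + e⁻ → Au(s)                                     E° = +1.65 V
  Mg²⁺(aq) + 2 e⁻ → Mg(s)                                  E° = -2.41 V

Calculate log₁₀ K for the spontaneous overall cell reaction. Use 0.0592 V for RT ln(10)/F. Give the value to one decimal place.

Cathode: Au⁺/Au; anode: Mg²⁺/Mg. E°cell = +4.06 V, n = 2.
log K = nE°cell / 0.0592 = (2)(+4.06) / 0.0592 = 137.2.

137.2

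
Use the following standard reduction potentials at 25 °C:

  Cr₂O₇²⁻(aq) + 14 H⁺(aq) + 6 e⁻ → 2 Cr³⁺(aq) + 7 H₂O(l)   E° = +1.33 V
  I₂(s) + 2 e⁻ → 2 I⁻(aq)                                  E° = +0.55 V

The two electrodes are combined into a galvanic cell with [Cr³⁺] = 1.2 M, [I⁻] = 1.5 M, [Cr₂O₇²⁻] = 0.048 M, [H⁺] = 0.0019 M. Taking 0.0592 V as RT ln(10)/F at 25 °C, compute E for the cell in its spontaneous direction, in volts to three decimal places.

Cr₂O₇²⁻/Cr³⁺ is the cathode (higher E°), I₂/I⁻ the anode: E°cell = +1.33 − (+0.55) = +0.78 V, n = 6.
Overall: Cr₂O₇²⁻(aq) + 14 H⁺(aq) + 6 I⁻(aq) → 2 Cr³⁺(aq) + 7 H₂O(l) + 3 I₂(s)
Q = [Cr³⁺]^2 / ([Cr₂O₇²⁻]·[H⁺]^14·[I⁻]^6); log Q = 38.518.
E = E° − (0.0592/n) log Q = +0.78 − (0.0592/6)(38.518) = +0.400 V.

+0.400 V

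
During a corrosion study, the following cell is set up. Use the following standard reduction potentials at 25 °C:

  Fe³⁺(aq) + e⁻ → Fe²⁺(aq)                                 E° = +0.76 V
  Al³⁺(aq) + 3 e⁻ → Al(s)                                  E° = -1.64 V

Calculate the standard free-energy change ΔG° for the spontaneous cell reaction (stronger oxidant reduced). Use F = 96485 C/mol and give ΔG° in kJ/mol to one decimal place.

-694.7 kJ/mol

Fe³⁺/Fe²⁺ (E° = +0.76 V) is the cathode; Al³⁺/Al (E° = -1.64 V) is the anode, so E°cell = +2.40 V.
Balancing electrons gives n = 3 (lcm of 1 and 3).
ΔG° = −nFE° = −(3)(96485)(+2.40) = -694,692 J = -694.7 kJ/mol.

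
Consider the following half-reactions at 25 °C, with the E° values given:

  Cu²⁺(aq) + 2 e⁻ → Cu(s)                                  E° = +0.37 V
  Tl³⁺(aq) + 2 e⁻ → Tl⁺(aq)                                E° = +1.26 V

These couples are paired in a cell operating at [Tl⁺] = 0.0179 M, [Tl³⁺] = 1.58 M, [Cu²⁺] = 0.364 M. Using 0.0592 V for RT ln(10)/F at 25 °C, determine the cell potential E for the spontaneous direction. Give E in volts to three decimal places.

Tl³⁺/Tl⁺ is the cathode (higher E°), Cu²⁺/Cu the anode: E°cell = +1.26 − (+0.37) = +0.89 V, n = 2.
Overall: Tl³⁺(aq) + Cu(s) → Tl⁺(aq) + Cu²⁺(aq)
Q = [Tl⁺]·[Cu²⁺] / ([Tl³⁺]); log Q = -2.385.
E = E° − (0.0592/n) log Q = +0.89 − (0.0592/2)(-2.385) = +0.961 V.

+0.961 V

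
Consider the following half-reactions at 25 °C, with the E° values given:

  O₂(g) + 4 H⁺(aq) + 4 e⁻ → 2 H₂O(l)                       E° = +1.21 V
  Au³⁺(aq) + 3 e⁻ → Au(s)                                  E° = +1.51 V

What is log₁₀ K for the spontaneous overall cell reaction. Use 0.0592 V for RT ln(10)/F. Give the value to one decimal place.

60.8

Cathode: Au³⁺/Au; anode: O₂/H₂O. E°cell = +0.30 V, n = 12.
log K = nE°cell / 0.0592 = (12)(+0.30) / 0.0592 = 60.8.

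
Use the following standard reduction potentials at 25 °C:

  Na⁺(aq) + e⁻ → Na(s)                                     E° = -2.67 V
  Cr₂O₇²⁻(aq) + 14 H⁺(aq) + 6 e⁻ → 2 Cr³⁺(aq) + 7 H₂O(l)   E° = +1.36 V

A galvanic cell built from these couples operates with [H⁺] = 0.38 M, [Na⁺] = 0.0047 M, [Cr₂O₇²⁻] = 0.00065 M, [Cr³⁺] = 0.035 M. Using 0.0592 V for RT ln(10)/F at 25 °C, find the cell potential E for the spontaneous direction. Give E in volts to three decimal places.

+4.107 V

Cr₂O₇²⁻/Cr³⁺ is the cathode (higher E°), Na⁺/Na the anode: E°cell = +1.36 − (-2.67) = +4.03 V, n = 6.
Overall: Cr₂O₇²⁻(aq) + 14 H⁺(aq) + 6 Na(s) → 2 Cr³⁺(aq) + 7 H₂O(l) + 6 Na⁺(aq)
Q = [Cr³⁺]^2·[Na⁺]^6 / ([Cr₂O₇²⁻]·[H⁺]^14); log Q = -7.809.
E = E° − (0.0592/n) log Q = +4.03 − (0.0592/6)(-7.809) = +4.107 V.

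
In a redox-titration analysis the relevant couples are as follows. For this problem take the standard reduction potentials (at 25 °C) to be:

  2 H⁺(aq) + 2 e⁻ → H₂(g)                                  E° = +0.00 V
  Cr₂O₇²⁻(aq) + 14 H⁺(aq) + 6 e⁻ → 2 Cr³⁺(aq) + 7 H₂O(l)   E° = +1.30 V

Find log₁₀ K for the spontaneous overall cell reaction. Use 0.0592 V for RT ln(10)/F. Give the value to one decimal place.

Cathode: Cr₂O₇²⁻/Cr³⁺; anode: H⁺/H₂. E°cell = +1.30 V, n = 6.
log K = nE°cell / 0.0592 = (6)(+1.30) / 0.0592 = 131.8.

131.8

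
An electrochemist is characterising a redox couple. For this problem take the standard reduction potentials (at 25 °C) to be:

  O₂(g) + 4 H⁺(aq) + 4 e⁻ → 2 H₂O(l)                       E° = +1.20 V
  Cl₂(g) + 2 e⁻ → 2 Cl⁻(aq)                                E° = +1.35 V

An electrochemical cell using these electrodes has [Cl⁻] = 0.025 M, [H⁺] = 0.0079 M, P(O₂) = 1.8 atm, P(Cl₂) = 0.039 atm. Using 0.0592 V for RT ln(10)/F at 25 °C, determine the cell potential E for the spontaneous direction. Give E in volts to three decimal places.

+0.324 V

Cl₂/Cl⁻ is the cathode (higher E°), O₂/H₂O the anode: E°cell = +1.35 − (+1.20) = +0.15 V, n = 4.
Overall: 2 Cl₂(g) + 2 H₂O(l) → 4 Cl⁻(aq) + O₂(g) + 4 H⁺(aq)
Q = [Cl⁻]^4·P(O₂)·[H⁺]^4 / (P(Cl₂)^2); log Q = -11.745.
E = E° − (0.0592/n) log Q = +0.15 − (0.0592/4)(-11.745) = +0.324 V.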